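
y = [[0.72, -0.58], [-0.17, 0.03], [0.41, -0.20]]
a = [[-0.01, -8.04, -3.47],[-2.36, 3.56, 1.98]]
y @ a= [[1.36, -7.85, -3.65], [-0.07, 1.47, 0.65], [0.47, -4.01, -1.82]]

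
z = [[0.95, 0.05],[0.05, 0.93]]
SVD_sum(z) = [[0.59, 0.49], [0.49, 0.40]] + [[0.36, -0.44], [-0.44, 0.53]]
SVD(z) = [[-0.77, -0.63],[-0.63, 0.77]] @ diag([0.9909901951359279, 0.8890098048640721]) @ [[-0.77, -0.63],[-0.63, 0.77]]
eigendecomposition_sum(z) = [[0.59, 0.49],[0.49, 0.40]] + [[0.36,-0.44], [-0.44,0.53]]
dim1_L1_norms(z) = [1.0, 0.98]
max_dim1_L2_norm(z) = 0.95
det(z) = 0.88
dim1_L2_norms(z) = [0.95, 0.93]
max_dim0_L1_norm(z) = 1.0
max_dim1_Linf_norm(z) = 0.95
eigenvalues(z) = [0.99, 0.89]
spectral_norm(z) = 0.99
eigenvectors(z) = [[0.77, -0.63], [0.63, 0.77]]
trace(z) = 1.88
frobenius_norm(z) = 1.33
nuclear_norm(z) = 1.88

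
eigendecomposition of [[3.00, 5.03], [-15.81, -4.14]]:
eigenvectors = [[0.20+0.45j, (0.2-0.45j)], [(-0.87+0j), -0.87-0.00j]]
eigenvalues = [(-0.57+8.17j), (-0.57-8.17j)]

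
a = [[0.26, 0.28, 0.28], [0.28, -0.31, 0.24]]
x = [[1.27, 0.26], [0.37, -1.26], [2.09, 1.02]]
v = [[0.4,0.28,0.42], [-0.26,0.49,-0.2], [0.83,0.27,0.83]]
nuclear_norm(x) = 3.99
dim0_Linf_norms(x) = [2.09, 1.26]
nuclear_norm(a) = 0.95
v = x @ a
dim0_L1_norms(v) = [1.49, 1.04, 1.45]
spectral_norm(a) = 0.53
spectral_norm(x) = 2.65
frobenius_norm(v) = 1.49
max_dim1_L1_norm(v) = 1.93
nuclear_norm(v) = 1.95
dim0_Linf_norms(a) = [0.28, 0.31, 0.28]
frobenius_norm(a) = 0.68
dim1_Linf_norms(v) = [0.42, 0.49, 0.83]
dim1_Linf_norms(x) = [1.27, 1.26, 2.09]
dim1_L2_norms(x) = [1.3, 1.31, 2.33]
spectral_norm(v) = 1.37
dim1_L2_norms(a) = [0.47, 0.48]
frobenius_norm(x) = 2.97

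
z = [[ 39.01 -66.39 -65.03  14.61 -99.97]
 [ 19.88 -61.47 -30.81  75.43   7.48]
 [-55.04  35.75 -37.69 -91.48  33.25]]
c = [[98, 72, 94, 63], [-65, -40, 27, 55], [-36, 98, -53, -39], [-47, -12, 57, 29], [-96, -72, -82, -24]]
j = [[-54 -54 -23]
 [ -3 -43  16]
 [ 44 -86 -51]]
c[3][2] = 57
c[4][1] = -72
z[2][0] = -55.04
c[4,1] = -72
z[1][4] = 7.48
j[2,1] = -86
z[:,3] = [14.61, 75.43, -91.48]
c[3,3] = 29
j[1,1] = -43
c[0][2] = 94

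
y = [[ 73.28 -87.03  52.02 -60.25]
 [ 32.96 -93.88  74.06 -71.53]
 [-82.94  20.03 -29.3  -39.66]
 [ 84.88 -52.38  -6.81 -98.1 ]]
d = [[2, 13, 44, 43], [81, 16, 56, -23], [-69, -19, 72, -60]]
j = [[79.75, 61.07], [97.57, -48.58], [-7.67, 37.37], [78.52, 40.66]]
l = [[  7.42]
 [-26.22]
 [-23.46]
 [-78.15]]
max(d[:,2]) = 72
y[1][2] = 74.06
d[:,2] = [44, 56, 72]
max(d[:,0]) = 81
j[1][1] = -48.58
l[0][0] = 7.42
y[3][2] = -6.81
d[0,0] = 2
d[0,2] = 44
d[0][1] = 13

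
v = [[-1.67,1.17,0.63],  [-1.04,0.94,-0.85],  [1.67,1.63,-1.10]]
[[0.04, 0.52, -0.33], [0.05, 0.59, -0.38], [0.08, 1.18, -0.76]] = v@[[0.00, 0.06, -0.04], [0.04, 0.59, -0.38], [-0.01, -0.11, 0.07]]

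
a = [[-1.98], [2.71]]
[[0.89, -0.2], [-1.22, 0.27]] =a@[[-0.45, 0.10]]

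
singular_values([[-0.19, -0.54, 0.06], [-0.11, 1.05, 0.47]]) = [1.25, 0.33]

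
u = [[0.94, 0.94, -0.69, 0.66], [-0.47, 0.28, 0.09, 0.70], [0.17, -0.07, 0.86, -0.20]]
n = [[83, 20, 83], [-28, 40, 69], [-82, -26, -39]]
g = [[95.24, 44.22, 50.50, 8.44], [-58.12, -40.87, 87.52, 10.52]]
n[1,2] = 69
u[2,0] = 0.169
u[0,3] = 0.659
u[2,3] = -0.204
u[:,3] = [0.659, 0.703, -0.204]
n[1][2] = 69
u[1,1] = 0.281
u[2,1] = -0.073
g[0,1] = 44.22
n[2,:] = [-82, -26, -39]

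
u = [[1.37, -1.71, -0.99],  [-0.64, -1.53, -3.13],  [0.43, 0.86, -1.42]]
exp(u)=[[5.05, -2.47, 0.67], [-1.3, 0.56, -0.52], [0.36, -0.06, 0.04]]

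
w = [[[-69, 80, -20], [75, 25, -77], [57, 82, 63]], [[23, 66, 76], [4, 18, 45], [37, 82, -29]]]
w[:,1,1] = [25, 18]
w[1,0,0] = 23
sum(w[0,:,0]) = 63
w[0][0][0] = -69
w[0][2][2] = 63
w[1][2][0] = 37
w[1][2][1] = 82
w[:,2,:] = [[57, 82, 63], [37, 82, -29]]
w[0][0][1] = 80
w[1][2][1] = 82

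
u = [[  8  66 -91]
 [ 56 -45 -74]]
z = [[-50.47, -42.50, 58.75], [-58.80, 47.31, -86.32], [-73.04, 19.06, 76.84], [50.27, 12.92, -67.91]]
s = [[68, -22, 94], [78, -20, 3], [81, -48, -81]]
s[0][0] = 68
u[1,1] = -45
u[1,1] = -45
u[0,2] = -91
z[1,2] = -86.32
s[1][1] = -20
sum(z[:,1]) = 36.79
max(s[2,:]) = 81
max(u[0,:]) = 66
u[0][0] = 8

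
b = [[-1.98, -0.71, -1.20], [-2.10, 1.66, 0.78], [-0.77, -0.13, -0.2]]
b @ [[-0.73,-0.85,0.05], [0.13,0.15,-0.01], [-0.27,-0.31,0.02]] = [[1.68, 1.95, -0.12], [1.54, 1.79, -0.11], [0.60, 0.70, -0.04]]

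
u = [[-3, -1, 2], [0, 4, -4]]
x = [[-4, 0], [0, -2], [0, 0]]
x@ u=[[12, 4, -8], [0, -8, 8], [0, 0, 0]]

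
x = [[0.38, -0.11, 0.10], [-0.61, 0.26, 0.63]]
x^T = [[0.38, -0.61],  [-0.11, 0.26],  [0.1, 0.63]]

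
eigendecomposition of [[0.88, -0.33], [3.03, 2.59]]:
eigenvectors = [[0.27-0.16j, (0.27+0.16j)], [-0.95+0.00j, (-0.95-0j)]]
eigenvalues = [(1.73+0.52j), (1.73-0.52j)]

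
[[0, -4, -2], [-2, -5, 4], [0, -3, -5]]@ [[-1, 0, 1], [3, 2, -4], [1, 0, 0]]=[[-14, -8, 16], [-9, -10, 18], [-14, -6, 12]]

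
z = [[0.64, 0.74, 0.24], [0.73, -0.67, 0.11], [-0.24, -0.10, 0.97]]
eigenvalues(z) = [(-1+0j), (0.97+0.26j), (0.97-0.26j)]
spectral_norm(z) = 1.01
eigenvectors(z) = [[0.41+0.00j, (-0+0.65j), -0.00-0.65j], [(-0.91+0j), (-0+0.29j), -0.00-0.29j], [0.00+0.00j, -0.70+0.00j, -0.70-0.00j]]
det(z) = -1.01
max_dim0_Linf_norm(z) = 0.97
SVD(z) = [[0.87,  -0.49,  -0.09], [-0.11,  -0.02,  -0.99], [0.49,  0.87,  -0.07]] @ diag([1.0089705258052906, 1.002783388901224, 0.9967968464035056]) @ [[0.35, 0.66, 0.66], [-0.54, -0.44, 0.72], [-0.77, 0.61, -0.20]]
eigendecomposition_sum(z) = [[(-0.17+0j), (0.38+0j), (-0+0j)], [0.37-0.00j, -0.83-0.00j, -0j], [(-0+0j), 0.00+0.00j, -0.00+0.00j]] + [[0.40+0.11j, 0.18+0.05j, 0.12-0.45j], [0.18+0.05j, (0.08+0.02j), (0.05-0.2j)], [-0.12+0.44j, -0.05+0.20j, (0.49+0.13j)]] + [[0.40-0.11j,0.18-0.05j,(0.12+0.45j)], [(0.18-0.05j),0.08-0.02j,0.05+0.20j], [(-0.12-0.44j),-0.05-0.20j,0.49-0.13j]]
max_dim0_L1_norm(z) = 1.61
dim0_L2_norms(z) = [1.0, 1.0, 1.01]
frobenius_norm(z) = 1.74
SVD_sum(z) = [[0.31,0.57,0.58], [-0.04,-0.07,-0.07], [0.17,0.33,0.33]] + [[0.27,0.22,-0.36], [0.01,0.01,-0.01], [-0.47,-0.38,0.63]] + [[0.07, -0.05, 0.02],  [0.76, -0.61, 0.2],  [0.05, -0.04, 0.01]]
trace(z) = 0.94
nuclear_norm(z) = 3.01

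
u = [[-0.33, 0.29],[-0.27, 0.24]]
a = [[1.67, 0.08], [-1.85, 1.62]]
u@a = [[-1.09, 0.44], [-0.89, 0.37]]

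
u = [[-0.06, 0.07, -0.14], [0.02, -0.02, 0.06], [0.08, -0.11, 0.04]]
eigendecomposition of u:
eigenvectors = [[(-0.7+0j), -0.70-0.00j, (-0.82+0j)], [(0.28-0.06j), (0.28+0.06j), -0.57+0.00j], [(0.34+0.56j), 0.34-0.56j, 0.07+0.00j]]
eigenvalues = [(-0.02+0.12j), (-0.02-0.12j), 0j]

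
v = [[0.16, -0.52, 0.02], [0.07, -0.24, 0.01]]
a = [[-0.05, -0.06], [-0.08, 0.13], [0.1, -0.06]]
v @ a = [[0.04, -0.08],[0.02, -0.04]]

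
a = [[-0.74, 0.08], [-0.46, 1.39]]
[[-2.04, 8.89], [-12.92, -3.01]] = a @ [[1.82, -12.70], [-8.69, -6.37]]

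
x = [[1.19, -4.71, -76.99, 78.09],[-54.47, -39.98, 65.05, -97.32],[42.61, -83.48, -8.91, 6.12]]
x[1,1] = -39.98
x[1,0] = -54.47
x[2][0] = 42.61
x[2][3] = 6.12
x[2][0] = 42.61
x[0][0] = 1.19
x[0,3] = 78.09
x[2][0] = 42.61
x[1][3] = -97.32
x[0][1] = -4.71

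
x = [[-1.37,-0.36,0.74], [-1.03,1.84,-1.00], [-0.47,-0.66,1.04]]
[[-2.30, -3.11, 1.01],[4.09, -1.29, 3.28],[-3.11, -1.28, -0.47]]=x@ [[0.21, 2.19, -1.20], [1.17, 0.60, 0.87], [-2.15, 0.14, -0.44]]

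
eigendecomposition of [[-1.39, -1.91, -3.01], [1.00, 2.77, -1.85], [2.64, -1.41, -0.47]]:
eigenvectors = [[-0.74+0.00j, (-0.74-0j), (0.11+0j)], [-0.01+0.27j, -0.01-0.27j, -0.91+0.00j], [(0.03+0.61j), 0.03-0.61j, 0.40+0.00j]]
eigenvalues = [(-1.28+3.16j), (-1.28-3.16j), (3.46+0j)]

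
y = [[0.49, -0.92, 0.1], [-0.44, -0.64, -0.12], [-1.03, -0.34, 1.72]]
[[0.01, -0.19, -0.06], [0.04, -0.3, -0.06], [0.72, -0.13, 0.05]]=y @ [[-0.12, 0.19, 0.01],  [-0.04, 0.32, 0.08],  [0.34, 0.10, 0.05]]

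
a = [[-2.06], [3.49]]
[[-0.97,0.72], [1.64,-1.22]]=a @[[0.47, -0.35]]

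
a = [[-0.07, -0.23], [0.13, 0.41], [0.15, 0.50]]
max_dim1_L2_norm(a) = 0.52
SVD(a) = [[-0.33, -0.10],  [0.6, -0.79],  [0.73, 0.61]] @ diag([0.7178251502817833, 0.005201309732674119]) @ [[0.29,0.96], [-0.96,0.29]]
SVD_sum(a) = [[-0.07, -0.23], [0.13, 0.41], [0.15, 0.50]] + [[0.0, -0.00], [0.0, -0.00], [-0.00, 0.0]]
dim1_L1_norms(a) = [0.3, 0.54, 0.65]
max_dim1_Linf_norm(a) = 0.5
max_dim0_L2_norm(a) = 0.69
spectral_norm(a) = 0.72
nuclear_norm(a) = 0.72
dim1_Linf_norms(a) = [0.23, 0.41, 0.5]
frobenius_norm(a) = 0.72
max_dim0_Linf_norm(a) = 0.5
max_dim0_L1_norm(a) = 1.14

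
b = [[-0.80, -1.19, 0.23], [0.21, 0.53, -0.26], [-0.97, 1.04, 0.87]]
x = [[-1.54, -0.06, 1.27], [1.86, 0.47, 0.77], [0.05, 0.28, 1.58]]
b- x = [[0.74, -1.13, -1.04], [-1.65, 0.06, -1.03], [-1.02, 0.76, -0.71]]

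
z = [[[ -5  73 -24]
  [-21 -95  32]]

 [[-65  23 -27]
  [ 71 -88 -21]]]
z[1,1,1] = -88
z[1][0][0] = -65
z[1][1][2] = -21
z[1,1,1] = -88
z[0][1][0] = -21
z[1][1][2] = -21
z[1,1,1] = -88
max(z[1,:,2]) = -21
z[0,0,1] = 73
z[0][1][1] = -95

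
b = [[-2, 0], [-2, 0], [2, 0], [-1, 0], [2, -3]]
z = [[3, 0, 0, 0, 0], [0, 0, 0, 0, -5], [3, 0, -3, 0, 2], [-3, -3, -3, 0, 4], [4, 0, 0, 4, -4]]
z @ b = [[-6, 0], [-10, 15], [-8, -6], [14, -12], [-20, 12]]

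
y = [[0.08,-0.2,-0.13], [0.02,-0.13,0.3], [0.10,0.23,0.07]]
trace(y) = 0.02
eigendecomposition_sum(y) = [[(0.04+0.11j),-0.07+0.06j,(-0.09+0.15j)], [0.02-0.05j,(0.04+0j),(0.07-0.02j)], [0.04-0.05j,(0.04+0.02j),0.09+0.00j]] + [[(0.04-0.11j), -0.07-0.06j, -0.09-0.15j], [(0.02+0.05j), (0.04-0j), (0.07+0.02j)], [(0.04+0.05j), (0.04-0.02j), 0.09-0.00j]] + [[-0.01+0.00j, (-0.06+0j), (0.04+0j)], [-0.03+0.00j, -0.21+0.00j, 0.15+0.00j], [(0.02-0j), 0.14-0.00j, -0.10-0.00j]]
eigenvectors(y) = [[(0.83+0j),(0.83-0j),-0.23+0.00j], [-0.25-0.27j,(-0.25+0.27j),(-0.81+0j)], [-0.20-0.37j,(-0.2+0.37j),0.54+0.00j]]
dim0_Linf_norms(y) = [0.1, 0.23, 0.3]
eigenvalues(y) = [(0.17+0.12j), (0.17-0.12j), (-0.32+0j)]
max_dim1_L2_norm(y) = 0.33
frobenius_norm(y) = 0.49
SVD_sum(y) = [[-0.01, -0.13, -0.18], [0.01, 0.1, 0.13], [0.01, 0.12, 0.16]] + [[-0.0, -0.06, 0.05], [-0.01, -0.23, 0.17], [0.00, 0.11, -0.09]] + [[0.09, -0.00, -0.00], [0.02, -0.0, -0.00], [0.09, -0.0, -0.0]]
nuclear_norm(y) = 0.79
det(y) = -0.01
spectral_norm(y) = 0.34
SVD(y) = [[0.65, -0.24, -0.72], [-0.48, -0.87, -0.14], [-0.59, 0.44, -0.68]] @ diag([0.33805995609636474, 0.3280035063174165, 0.12856580388114294]) @ [[-0.05, -0.6, -0.80], [0.02, 0.8, -0.6], [-1.00, 0.05, 0.03]]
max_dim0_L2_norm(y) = 0.33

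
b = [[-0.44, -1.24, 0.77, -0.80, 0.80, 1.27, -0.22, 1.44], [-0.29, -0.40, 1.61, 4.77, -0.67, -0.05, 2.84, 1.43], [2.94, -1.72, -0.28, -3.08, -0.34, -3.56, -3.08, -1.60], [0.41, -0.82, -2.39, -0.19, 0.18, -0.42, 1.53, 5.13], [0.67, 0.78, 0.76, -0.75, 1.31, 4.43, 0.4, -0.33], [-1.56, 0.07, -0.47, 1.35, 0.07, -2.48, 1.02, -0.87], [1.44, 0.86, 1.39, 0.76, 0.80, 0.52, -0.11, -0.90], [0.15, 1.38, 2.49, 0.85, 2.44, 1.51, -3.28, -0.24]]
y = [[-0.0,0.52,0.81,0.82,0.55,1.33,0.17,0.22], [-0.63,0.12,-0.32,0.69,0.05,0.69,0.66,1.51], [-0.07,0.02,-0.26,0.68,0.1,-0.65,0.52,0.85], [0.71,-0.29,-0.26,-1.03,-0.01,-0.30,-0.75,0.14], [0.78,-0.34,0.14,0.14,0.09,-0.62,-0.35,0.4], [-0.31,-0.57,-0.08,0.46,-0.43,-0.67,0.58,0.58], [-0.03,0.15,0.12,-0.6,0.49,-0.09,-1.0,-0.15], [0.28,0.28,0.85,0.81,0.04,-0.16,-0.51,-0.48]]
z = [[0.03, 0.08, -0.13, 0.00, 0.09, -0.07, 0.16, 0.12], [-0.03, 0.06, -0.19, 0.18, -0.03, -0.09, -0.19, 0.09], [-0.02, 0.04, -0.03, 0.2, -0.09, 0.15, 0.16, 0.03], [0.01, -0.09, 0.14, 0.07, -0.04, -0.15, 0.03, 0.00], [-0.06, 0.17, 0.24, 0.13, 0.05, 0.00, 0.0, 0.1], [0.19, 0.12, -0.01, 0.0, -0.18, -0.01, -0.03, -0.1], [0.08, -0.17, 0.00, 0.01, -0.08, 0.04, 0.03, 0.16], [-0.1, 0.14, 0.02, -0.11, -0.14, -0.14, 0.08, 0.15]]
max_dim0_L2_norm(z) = 0.36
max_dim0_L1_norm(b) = 14.24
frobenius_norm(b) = 14.01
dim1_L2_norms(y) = [1.94, 2.05, 1.4, 1.55, 1.2, 1.39, 1.29, 1.43]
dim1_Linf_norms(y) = [1.33, 1.51, 0.85, 1.03, 0.78, 0.67, 1.0, 0.85]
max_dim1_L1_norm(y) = 4.67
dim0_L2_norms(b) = [3.75, 2.93, 4.23, 6.05, 3.09, 6.54, 5.65, 5.89]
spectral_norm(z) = 0.40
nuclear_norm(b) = 32.66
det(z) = 0.00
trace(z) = 0.35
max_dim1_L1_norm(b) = 16.6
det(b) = 4157.59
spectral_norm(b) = 8.52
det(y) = 0.17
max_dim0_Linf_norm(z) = 0.24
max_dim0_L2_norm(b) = 6.54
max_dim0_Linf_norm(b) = 5.13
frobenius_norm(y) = 4.40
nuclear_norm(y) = 9.94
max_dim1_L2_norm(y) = 2.05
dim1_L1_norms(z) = [0.68, 0.86, 0.72, 0.53, 0.75, 0.64, 0.57, 0.88]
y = z @ b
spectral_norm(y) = 2.90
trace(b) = -2.83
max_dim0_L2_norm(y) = 1.98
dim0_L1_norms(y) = [2.81, 2.29, 2.84, 5.23, 1.76, 4.51, 4.54, 4.33]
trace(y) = -3.23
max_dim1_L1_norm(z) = 0.88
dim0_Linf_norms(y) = [0.78, 0.57, 0.85, 1.03, 0.55, 1.33, 1.0, 1.51]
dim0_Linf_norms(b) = [2.94, 1.72, 2.49, 4.77, 2.44, 4.43, 3.28, 5.13]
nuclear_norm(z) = 2.37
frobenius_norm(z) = 0.87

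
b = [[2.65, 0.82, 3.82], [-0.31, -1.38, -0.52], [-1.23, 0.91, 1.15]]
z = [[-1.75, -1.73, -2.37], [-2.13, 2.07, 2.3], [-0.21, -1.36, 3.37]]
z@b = [[-1.19, -1.2, -8.51], [-9.12, -2.51, -6.57], [-4.28, 4.77, 3.78]]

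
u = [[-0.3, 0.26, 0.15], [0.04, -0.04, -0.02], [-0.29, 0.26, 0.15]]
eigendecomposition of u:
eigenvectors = [[0.72, 0.41, 0.45], [-0.1, -0.03, 0.77], [0.68, 0.91, -0.46]]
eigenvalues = [-0.19, 0.01, -0.0]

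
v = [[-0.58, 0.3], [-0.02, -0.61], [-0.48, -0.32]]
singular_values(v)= [0.76, 0.75]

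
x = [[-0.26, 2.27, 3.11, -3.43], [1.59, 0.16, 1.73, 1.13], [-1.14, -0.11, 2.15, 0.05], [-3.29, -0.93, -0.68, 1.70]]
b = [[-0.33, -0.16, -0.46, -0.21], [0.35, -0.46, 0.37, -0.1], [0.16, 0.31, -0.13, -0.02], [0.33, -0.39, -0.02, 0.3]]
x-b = [[0.07, 2.43, 3.57, -3.22], [1.24, 0.62, 1.36, 1.23], [-1.30, -0.42, 2.28, 0.07], [-3.62, -0.54, -0.66, 1.40]]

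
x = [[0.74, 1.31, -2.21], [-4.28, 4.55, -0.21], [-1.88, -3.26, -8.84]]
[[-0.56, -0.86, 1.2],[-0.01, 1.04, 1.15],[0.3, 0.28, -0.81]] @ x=[[1.01, -8.56, -9.19], [-6.62, 0.97, -10.36], [0.55, 4.31, 6.44]]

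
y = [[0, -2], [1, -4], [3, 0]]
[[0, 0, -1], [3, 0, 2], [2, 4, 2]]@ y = [[-3, 0], [6, -6], [10, -20]]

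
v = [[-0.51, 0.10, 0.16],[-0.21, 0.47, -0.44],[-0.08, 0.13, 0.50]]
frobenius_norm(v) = 1.01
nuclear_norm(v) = 1.66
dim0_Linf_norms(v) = [0.51, 0.47, 0.5]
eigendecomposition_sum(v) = [[(-0.49+0j), 0.04-0.00j, (0.1-0j)],[-0.12+0.00j, (0.01-0j), (0.02-0j)],[(-0.02+0j), 0.00-0.00j, -0j]] + [[-0.01+0.00j,  0.03-0.01j,  0.03+0.06j], [-0.04-0.06j,  (0.23+0.14j),  (-0.23+0.47j)], [-0.03+0.02j,  0.06-0.12j,  (0.25+0.1j)]] + [[-0.01-0.00j, (0.03+0.01j), (0.03-0.06j)], [(-0.04+0.06j), (0.23-0.14j), -0.23-0.47j], [-0.03-0.02j, 0.06+0.12j, (0.25-0.1j)]]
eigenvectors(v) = [[0.97+0.00j, (-0.06+0.09j), -0.06-0.09j], [0.24+0.00j, -0.89+0.00j, (-0.89-0j)], [(0.05+0j), (0.03+0.45j), 0.03-0.45j]]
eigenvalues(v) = [(-0.48+0j), (0.47+0.24j), (0.47-0.24j)]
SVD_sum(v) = [[-0.01, 0.02, -0.04], [-0.16, 0.33, -0.54], [0.08, -0.17, 0.27]] + [[-0.4, 0.21, 0.24], [-0.11, 0.06, 0.07], [-0.28, 0.14, 0.17]] + [[-0.10, -0.13, -0.05],  [0.06, 0.09, 0.03],  [0.11, 0.15, 0.06]]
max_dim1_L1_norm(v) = 1.12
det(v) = -0.13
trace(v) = 0.46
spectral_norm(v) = 0.73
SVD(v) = [[-0.06, 0.8, -0.59],[-0.89, 0.23, 0.4],[0.45, 0.55, 0.70]] @ diag([0.7322338165188954, 0.6408347278150774, 0.28419093858240496]) @ [[0.25, -0.5, 0.83], [-0.78, 0.4, 0.47], [0.57, 0.77, 0.29]]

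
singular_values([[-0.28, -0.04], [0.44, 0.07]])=[0.53, 0.0]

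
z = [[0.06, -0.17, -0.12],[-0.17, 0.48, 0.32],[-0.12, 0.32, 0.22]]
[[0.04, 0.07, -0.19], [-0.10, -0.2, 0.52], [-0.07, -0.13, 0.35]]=z @ [[0.34, -0.64, 0.9],[-0.06, -0.87, 1.07],[-0.05, 0.33, 0.51]]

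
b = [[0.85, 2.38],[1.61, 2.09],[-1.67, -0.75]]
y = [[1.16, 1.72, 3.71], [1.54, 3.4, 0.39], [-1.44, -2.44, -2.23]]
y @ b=[[-2.44, 3.57], [6.13, 10.48], [-1.43, -6.85]]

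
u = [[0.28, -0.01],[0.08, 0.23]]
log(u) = [[-1.27, -0.04],[0.31, -1.46]]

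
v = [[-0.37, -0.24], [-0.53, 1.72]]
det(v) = -0.76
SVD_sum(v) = [[0.04, -0.12], [-0.50, 1.73]] + [[-0.41, -0.12], [-0.03, -0.01]]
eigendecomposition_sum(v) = [[-0.42, -0.05], [-0.10, -0.01]] + [[0.05, -0.19], [-0.43, 1.73]]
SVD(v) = [[-0.07, 1.0],[1.00, 0.07]] @ diag([1.8040635559100955, 0.42326668453472915]) @ [[-0.28, 0.96], [-0.96, -0.28]]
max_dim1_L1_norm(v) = 2.25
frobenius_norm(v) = 1.85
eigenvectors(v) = [[-0.97, 0.11],[-0.24, -0.99]]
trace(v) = 1.35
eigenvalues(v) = [-0.43, 1.78]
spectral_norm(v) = 1.80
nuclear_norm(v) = 2.23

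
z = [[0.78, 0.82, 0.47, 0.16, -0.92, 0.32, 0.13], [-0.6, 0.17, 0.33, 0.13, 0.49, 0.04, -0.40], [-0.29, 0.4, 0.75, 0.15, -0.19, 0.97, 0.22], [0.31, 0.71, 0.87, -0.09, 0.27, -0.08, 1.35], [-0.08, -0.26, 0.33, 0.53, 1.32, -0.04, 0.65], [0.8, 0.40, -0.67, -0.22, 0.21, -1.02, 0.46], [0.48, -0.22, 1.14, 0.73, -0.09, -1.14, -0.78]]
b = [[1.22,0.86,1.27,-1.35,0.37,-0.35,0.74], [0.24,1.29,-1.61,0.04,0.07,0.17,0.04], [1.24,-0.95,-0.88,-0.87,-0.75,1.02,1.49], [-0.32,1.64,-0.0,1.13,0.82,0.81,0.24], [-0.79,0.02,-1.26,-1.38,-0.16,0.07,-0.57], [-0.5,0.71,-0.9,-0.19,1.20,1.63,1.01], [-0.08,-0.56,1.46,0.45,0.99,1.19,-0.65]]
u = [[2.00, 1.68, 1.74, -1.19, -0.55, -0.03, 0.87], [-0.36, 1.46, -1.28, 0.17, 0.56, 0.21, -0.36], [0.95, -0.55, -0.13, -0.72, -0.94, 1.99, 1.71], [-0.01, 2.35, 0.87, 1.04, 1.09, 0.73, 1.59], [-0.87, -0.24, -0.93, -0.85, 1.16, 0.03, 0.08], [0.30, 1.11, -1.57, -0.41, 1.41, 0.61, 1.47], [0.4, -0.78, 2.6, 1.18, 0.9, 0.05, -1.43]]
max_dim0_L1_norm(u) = 9.12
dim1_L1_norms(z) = [3.6, 2.16, 2.97, 3.68, 3.21, 3.78, 4.58]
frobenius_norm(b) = 6.38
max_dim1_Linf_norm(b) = 1.64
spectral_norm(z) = 2.20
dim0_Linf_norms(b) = [1.24, 1.64, 1.61, 1.38, 1.2, 1.63, 1.49]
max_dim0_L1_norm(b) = 7.38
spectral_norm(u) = 4.72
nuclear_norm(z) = 9.44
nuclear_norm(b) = 14.94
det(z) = 0.01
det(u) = -189.81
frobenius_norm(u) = 7.87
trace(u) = 4.71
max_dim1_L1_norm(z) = 4.58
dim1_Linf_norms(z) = [0.92, 0.6, 0.97, 1.35, 1.32, 1.02, 1.14]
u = b + z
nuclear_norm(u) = 18.10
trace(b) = 3.58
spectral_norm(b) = 3.46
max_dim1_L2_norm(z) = 2.01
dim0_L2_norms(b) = [2.02, 2.61, 3.08, 2.45, 1.96, 2.43, 2.14]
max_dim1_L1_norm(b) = 7.2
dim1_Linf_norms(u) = [2.0, 1.46, 1.99, 2.35, 1.16, 1.57, 2.6]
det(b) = -38.13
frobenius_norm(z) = 4.22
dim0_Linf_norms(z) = [0.8, 0.82, 1.14, 0.73, 1.32, 1.14, 1.35]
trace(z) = 1.13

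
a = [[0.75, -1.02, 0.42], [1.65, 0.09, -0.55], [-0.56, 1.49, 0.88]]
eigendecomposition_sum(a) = [[0.22+0.55j, -0.59-0.01j, (0.06-0.27j)],[(0.74-0.3j), 0.00+0.79j, (-0.36-0.07j)],[(-0.59-0.4j), (0.59-0.39j), 0.13+0.31j]] + [[0.22-0.55j, (-0.59+0.01j), (0.06+0.27j)], [(0.74+0.3j), -0.79j, -0.36+0.07j], [(-0.59+0.4j), 0.59+0.39j, (0.13-0.31j)]] + [[(0.31-0j), 0.16+0.00j, (0.31-0j)],[0.18-0.00j, (0.09+0j), 0.18-0.00j],[(0.63-0j), (0.32+0j), 0.63-0.00j]]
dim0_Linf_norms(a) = [1.65, 1.49, 0.88]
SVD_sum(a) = [[0.74, -0.65, -0.33], [0.93, -0.81, -0.41], [-1.15, 1.01, 0.51]] + [[-0.21, -0.26, 0.02], [0.74, 0.89, -0.09], [0.46, 0.55, -0.05]] + [[0.22, -0.11, 0.72], [-0.02, 0.01, -0.05], [0.13, -0.07, 0.42]]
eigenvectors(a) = [[0.01-0.49j, (0.01+0.49j), 0.43+0.00j], [(-0.65+0j), -0.65-0.00j, (0.24+0j)], [(0.32+0.49j), 0.32-0.49j, (0.87+0j)]]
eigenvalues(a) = [(0.35+1.65j), (0.35-1.65j), (1.02+0j)]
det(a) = 2.89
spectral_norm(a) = 2.31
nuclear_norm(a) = 4.61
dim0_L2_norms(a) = [1.9, 1.81, 1.12]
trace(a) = 1.72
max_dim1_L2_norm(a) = 1.82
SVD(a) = [[-0.45, 0.24, 0.86], [-0.56, -0.83, -0.06], [0.7, -0.51, 0.50]] @ diag([2.3127556296308374, 1.4074202527139295, 0.8892860225267964]) @ [[-0.71, 0.62, 0.32], [-0.64, -0.77, 0.07], [0.29, -0.15, 0.95]]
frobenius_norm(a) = 2.85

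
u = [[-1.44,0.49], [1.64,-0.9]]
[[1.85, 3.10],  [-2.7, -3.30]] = u@ [[-0.7, -2.38], [1.72, -0.67]]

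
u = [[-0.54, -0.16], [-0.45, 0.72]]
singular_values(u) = [0.87, 0.53]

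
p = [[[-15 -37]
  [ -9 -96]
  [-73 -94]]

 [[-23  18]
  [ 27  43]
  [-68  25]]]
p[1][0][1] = 18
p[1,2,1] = 25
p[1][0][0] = -23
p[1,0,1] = 18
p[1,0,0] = -23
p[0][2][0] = -73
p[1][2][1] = 25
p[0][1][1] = -96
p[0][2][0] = -73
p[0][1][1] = -96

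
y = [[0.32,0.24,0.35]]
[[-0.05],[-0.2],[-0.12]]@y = [[-0.02, -0.01, -0.02],[-0.06, -0.05, -0.07],[-0.04, -0.03, -0.04]]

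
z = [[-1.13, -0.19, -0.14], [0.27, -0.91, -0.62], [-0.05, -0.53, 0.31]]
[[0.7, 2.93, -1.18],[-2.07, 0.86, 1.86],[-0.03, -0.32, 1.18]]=z@ [[-0.97,  -2.3,  1.32],[1.00,  -0.31,  -2.03],[1.45,  -1.94,  0.56]]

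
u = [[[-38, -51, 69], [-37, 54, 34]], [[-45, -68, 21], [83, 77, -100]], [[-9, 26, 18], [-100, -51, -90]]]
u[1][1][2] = -100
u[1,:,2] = [21, -100]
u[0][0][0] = -38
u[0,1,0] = -37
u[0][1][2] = 34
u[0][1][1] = 54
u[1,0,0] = -45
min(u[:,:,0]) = -100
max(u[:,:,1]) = 77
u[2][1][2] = -90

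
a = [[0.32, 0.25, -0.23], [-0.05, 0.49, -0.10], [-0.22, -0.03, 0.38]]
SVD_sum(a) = [[0.20, 0.30, -0.27], [0.16, 0.24, -0.22], [-0.15, -0.23, 0.21]] + [[0.04, -0.06, -0.04], [-0.18, 0.25, 0.15], [-0.13, 0.19, 0.11]] + [[0.08, 0.01, 0.07], [-0.03, -0.01, -0.03], [0.07, 0.01, 0.06]]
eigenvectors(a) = [[-0.6, -0.7, 0.11], [-0.33, -0.24, -0.66], [-0.72, 0.67, -0.75]]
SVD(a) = [[-0.66,0.19,0.72], [-0.54,-0.79,-0.29], [0.51,-0.59,0.63]] @ diag([0.6717148301420133, 0.4366522904015036, 0.14911057727206042]) @ [[-0.44,  -0.67,  0.60],  [0.52,  -0.74,  -0.43],  [0.73,  0.12,  0.68]]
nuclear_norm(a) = 1.26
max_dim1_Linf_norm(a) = 0.49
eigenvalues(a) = [0.18, 0.62, 0.38]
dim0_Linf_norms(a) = [0.32, 0.49, 0.38]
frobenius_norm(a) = 0.81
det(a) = 0.04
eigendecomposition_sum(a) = [[0.12, -0.09, 0.09], [0.07, -0.05, 0.05], [0.14, -0.10, 0.11]] + [[0.17, 0.40, -0.33], [0.06, 0.14, -0.11], [-0.16, -0.38, 0.31]] + [[0.03, -0.06, 0.01], [-0.17, 0.4, -0.04], [-0.20, 0.46, -0.05]]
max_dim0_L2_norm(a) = 0.55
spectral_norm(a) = 0.67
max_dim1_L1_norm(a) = 0.8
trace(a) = 1.19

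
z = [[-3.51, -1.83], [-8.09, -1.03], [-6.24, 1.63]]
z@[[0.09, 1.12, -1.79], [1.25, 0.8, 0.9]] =[[-2.6,  -5.40,  4.64],[-2.02,  -9.88,  13.55],[1.48,  -5.68,  12.64]]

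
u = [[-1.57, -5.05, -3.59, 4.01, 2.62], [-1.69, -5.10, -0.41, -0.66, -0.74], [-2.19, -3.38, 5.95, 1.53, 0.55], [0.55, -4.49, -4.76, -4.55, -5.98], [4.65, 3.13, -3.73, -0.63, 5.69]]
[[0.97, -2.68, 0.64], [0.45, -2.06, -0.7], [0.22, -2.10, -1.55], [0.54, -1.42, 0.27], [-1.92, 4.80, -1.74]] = u @ [[-0.21, 0.37, -0.38], [-0.01, 0.28, 0.29], [-0.08, 0.01, -0.29], [0.20, -0.39, 0.32], [-0.19, 0.35, -0.31]]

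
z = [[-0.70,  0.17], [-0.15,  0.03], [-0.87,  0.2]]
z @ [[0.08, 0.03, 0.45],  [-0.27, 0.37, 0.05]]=[[-0.10,0.04,-0.31], [-0.02,0.01,-0.07], [-0.12,0.05,-0.38]]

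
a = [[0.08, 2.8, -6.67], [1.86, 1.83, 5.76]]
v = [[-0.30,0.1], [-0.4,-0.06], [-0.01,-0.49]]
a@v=[[-1.08, 3.11], [-1.35, -2.75]]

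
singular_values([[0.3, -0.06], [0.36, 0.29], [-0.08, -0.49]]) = [0.64, 0.38]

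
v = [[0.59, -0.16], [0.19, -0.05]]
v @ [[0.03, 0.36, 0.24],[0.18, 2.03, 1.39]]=[[-0.01, -0.11, -0.08],  [-0.0, -0.03, -0.02]]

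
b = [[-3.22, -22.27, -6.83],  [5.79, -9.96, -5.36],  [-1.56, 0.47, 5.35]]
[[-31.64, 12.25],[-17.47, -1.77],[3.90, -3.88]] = b@[[-0.29, -1.36],  [1.30, -0.01],  [0.53, -1.12]]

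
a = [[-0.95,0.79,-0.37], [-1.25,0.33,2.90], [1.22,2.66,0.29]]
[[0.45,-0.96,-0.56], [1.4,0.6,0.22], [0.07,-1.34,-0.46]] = a @ [[-0.42,0.29,0.25], [0.19,-0.68,-0.31], [0.28,0.41,0.22]]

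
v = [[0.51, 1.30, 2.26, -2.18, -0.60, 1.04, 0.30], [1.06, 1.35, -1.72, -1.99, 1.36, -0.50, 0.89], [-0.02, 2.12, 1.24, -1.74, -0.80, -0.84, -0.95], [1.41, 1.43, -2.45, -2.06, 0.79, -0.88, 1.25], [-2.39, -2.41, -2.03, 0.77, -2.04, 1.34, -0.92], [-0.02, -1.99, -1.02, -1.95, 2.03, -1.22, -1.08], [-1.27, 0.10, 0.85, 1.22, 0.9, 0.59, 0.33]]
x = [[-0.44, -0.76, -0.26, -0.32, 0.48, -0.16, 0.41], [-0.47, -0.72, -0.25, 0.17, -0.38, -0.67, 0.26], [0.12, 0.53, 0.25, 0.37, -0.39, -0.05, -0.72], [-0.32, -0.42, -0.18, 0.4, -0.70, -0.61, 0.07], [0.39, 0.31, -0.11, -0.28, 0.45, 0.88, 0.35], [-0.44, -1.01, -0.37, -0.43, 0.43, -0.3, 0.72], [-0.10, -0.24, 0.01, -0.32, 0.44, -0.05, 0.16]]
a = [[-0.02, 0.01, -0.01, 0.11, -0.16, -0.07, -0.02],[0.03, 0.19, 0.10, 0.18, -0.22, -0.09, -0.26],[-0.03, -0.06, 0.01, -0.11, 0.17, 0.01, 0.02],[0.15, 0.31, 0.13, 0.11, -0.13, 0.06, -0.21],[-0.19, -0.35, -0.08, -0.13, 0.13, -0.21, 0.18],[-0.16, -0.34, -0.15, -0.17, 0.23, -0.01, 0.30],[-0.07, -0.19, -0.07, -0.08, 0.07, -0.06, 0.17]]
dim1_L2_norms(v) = [3.65, 3.57, 3.36, 4.15, 4.8, 3.95, 2.26]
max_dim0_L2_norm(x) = 1.65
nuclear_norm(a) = 1.62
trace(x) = -0.20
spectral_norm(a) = 1.03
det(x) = 0.00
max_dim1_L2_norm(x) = 1.53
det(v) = 254.30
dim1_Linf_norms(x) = [0.76, 0.72, 0.72, 0.7, 0.88, 1.01, 0.44]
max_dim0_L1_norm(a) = 1.45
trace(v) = -1.89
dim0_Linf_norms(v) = [2.39, 2.41, 2.45, 2.18, 2.04, 1.34, 1.25]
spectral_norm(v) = 6.61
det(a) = 0.00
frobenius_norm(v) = 9.92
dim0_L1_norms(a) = [0.65, 1.45, 0.55, 0.89, 1.11, 0.51, 1.16]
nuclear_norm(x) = 5.09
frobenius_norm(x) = 3.09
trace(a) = 0.58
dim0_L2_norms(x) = [0.94, 1.65, 0.61, 0.89, 1.26, 1.31, 1.19]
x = v @ a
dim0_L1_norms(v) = [6.68, 10.7, 11.57, 11.91, 8.52, 6.41, 5.72]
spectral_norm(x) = 2.38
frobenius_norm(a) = 1.10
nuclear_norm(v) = 22.03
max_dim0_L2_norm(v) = 4.68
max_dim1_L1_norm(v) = 11.9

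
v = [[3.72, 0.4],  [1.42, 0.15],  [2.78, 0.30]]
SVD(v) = [[-0.77, 0.05],  [-0.29, -0.91],  [-0.57, 0.41]] @ diag([4.8842288789544535, 0.0028736714014562692]) @ [[-0.99, -0.11],[-0.11, 0.99]]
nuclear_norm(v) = 4.89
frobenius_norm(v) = 4.88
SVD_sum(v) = [[3.72,  0.40], [1.42,  0.15], [2.78,  0.3]] + [[-0.00, 0.00],[0.00, -0.0],[-0.0, 0.0]]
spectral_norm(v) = 4.88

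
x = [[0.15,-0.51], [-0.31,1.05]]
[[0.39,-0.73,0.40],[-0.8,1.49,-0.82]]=x@[[-0.78, -0.96, -0.23],[-0.99, 1.14, -0.85]]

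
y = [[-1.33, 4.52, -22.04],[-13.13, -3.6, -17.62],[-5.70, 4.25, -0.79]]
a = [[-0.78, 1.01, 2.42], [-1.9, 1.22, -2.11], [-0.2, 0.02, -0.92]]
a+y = [[-2.11,  5.53,  -19.62],[-15.03,  -2.38,  -19.73],[-5.90,  4.27,  -1.71]]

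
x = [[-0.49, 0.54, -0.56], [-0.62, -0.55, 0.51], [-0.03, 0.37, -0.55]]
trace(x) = -1.59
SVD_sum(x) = [[0.05, 0.50, -0.55], [-0.05, -0.53, 0.58], [0.04, 0.44, -0.48]] + [[-0.54,0.0,-0.04], [-0.57,0.00,-0.05], [-0.08,0.0,-0.01]] + [[-0.00, 0.04, 0.03], [0.00, -0.02, -0.02], [0.0, -0.07, -0.06]]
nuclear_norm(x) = 2.16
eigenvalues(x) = [(-0.15+0j), (-0.72+0.49j), (-0.72-0.49j)]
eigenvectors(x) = [[(-0.07+0j), -0.74+0.00j, (-0.74-0j)],  [-0.74+0.00j, -0.06-0.54j, (-0.06+0.54j)],  [-0.67+0.00j, -0.37+0.13j, (-0.37-0.13j)]]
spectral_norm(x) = 1.26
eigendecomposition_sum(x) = [[(0.01+0j), (-0+0j), (-0.01-0j)], [(0.07+0j), (-0.03+0j), -0.13-0.00j], [0.06+0.00j, -0.03+0.00j, (-0.12-0j)]] + [[-0.25+0.45j,  (0.27+0.39j),  (-0.27-0.47j)], [(-0.34-0.15j),  (-0.26+0.23j),  (0.32-0.24j)], [(-0.05+0.26j),  0.20+0.14j,  (-0.21-0.18j)]] + [[-0.25-0.45j, (0.27-0.39j), -0.27+0.47j], [-0.34+0.15j, -0.26-0.23j, 0.32+0.24j], [-0.05-0.26j, 0.20-0.14j, -0.21+0.18j]]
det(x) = -0.11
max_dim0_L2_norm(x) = 0.94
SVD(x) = [[0.59,0.68,-0.44], [-0.62,0.73,0.29], [0.52,0.1,0.85]] @ diag([1.2638791561785006, 0.7892704702113428, 0.11073212465173747]) @ [[0.06, 0.67, -0.74], [-1.00, 0.01, -0.08], [0.05, -0.74, -0.67]]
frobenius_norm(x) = 1.49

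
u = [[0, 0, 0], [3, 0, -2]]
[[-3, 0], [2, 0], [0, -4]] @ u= [[0, 0, 0], [0, 0, 0], [-12, 0, 8]]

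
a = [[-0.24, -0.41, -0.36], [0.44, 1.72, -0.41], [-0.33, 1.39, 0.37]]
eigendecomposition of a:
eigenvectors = [[(-0.86+0j), 0.30-0.03j, (0.3+0.03j)], [0.08+0.00j, -0.36-0.38j, -0.36+0.38j], [(-0.5+0j), -0.79+0.00j, -0.79-0.00j]]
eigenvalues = [(-0.41+0j), (1.13+0.65j), (1.13-0.65j)]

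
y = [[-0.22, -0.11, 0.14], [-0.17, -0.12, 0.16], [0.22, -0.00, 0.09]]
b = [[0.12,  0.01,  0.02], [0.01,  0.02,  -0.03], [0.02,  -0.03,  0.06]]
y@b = [[-0.02, -0.01, 0.01], [-0.02, -0.01, 0.01], [0.03, -0.0, 0.01]]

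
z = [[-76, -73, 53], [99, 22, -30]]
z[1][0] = 99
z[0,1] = -73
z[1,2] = -30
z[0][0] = -76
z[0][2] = 53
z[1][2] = -30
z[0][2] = 53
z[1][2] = -30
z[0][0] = -76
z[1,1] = 22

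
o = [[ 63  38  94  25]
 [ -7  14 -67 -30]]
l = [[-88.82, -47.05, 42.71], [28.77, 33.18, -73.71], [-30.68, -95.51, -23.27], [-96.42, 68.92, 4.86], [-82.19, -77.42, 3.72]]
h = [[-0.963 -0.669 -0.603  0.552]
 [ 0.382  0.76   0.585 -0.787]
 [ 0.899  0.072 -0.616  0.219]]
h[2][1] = 0.072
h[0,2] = -0.603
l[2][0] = -30.68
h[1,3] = -0.787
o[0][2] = 94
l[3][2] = 4.86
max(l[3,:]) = 68.92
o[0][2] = 94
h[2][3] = 0.219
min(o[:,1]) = 14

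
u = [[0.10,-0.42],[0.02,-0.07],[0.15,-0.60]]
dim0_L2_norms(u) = [0.18, 0.74]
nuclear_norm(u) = 0.76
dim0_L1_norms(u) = [0.27, 1.09]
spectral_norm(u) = 0.76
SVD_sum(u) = [[0.1,-0.42],[0.02,-0.07],[0.15,-0.6]] + [[-0.0, -0.00], [0.0, 0.00], [0.0, 0.0]]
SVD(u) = [[-0.57, 0.71], [-0.10, -0.56], [-0.82, -0.43]] @ diag([0.7577446754394833, 0.004796544913983367]) @ [[-0.24, 0.97], [-0.97, -0.24]]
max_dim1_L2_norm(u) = 0.62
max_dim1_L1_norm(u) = 0.75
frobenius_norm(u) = 0.76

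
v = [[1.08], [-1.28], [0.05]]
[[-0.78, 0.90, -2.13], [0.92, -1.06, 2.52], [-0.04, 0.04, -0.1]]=v @ [[-0.72,0.83,-1.97]]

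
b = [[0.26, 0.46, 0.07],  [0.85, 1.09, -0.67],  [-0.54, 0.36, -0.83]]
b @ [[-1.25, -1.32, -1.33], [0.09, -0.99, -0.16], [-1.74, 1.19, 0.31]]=[[-0.41, -0.72, -0.40], [0.20, -3.0, -1.51], [2.15, -0.63, 0.4]]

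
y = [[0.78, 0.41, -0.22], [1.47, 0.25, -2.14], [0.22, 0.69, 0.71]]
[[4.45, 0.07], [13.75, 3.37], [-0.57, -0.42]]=y @ [[3.81,-2.24],[1.68,2.95],[-3.61,-2.77]]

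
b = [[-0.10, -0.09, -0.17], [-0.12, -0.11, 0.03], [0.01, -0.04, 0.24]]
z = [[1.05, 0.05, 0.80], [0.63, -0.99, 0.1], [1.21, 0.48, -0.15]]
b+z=[[0.95, -0.04, 0.63], [0.51, -1.1, 0.13], [1.22, 0.44, 0.09]]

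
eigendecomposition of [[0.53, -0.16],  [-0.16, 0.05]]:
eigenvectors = [[0.96, 0.29], [-0.29, 0.96]]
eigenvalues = [0.58, 0.0]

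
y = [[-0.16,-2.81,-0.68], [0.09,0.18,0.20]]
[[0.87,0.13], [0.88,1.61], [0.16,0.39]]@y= [[-0.13, -2.42, -0.57], [0.00, -2.18, -0.28], [0.01, -0.38, -0.03]]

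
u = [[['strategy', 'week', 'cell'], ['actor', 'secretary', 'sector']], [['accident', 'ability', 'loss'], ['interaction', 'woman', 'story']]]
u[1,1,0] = 'interaction'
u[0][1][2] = 'sector'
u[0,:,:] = [['strategy', 'week', 'cell'], ['actor', 'secretary', 'sector']]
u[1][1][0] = 'interaction'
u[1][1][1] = 'woman'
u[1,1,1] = 'woman'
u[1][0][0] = 'accident'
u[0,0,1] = 'week'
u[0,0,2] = 'cell'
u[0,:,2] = ['cell', 'sector']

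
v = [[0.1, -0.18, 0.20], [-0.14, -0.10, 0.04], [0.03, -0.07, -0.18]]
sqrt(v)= [[0.35, -0.05, 0.56], [-0.2, 0.21, 0.56], [-0.06, -0.27, 0.06]]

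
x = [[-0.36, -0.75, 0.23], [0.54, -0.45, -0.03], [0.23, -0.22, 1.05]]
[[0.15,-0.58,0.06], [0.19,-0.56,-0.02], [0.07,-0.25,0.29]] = x@ [[0.12, -0.27, -0.02],[-0.27, 0.91, 0.01],[-0.02, 0.01, 0.28]]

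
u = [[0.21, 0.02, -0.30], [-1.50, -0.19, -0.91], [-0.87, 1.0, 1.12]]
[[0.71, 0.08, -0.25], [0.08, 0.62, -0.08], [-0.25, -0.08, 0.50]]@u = [[0.25, -0.25, -0.57], [-0.84, -0.2, -0.68], [-0.37, 0.51, 0.71]]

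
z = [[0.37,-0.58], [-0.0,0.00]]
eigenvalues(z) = [0.37, 0.0]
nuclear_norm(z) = 0.69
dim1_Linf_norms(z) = [0.58, 0.0]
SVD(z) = [[1.00, 0.0], [0.00, 1.00]] @ diag([0.6879680225126746, 0.0]) @ [[0.54, -0.84], [0.84, 0.54]]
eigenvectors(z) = [[1.0, 0.84],[0.00, 0.54]]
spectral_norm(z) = 0.69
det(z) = 0.00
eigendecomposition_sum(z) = [[0.37, -0.58], [0.00, 0.0]] + [[0.0, 0.0], [0.00, 0.00]]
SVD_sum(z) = [[0.37, -0.58],[0.0, 0.0]] + [[0.0, 0.0], [0.00, 0.0]]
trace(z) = 0.37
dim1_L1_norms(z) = [0.95, 0.0]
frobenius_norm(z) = 0.69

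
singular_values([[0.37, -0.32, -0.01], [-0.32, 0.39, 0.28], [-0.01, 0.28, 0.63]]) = [0.89, 0.5, 0.0]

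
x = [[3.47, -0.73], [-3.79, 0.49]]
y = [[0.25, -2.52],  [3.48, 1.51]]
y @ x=[[10.42, -1.42], [6.35, -1.8]]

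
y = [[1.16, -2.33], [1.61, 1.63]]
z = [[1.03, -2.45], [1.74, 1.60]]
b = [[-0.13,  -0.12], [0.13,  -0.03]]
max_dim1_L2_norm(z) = 2.66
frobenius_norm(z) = 3.56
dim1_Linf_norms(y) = [2.33, 1.63]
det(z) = 5.91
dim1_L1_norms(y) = [3.49, 3.24]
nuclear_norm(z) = 4.95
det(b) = 0.02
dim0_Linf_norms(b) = [0.13, 0.12]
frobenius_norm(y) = 3.47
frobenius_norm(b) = 0.22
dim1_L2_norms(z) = [2.66, 2.36]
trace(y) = 2.79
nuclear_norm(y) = 4.83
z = b + y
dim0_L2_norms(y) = [1.98, 2.84]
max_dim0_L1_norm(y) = 3.96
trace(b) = -0.16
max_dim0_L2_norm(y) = 2.84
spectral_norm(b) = 0.20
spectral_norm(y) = 2.84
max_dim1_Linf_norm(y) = 2.33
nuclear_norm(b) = 0.30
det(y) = 5.64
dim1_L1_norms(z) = [3.48, 3.34]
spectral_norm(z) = 2.93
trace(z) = 2.63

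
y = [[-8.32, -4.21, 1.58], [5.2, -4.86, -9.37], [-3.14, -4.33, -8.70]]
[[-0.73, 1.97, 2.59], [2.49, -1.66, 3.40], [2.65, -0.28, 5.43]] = y@[[-0.04, -0.16, -0.29], [0.12, -0.1, -0.20], [-0.35, 0.14, -0.42]]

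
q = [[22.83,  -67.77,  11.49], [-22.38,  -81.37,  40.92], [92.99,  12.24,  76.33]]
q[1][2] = 40.92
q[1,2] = 40.92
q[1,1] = -81.37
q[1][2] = 40.92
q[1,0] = -22.38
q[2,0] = 92.99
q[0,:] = [22.83, -67.77, 11.49]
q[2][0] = 92.99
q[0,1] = -67.77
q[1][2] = 40.92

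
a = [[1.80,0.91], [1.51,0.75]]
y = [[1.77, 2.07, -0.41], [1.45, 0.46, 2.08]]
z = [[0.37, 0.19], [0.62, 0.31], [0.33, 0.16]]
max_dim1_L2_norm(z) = 0.69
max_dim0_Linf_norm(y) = 2.08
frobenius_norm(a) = 2.63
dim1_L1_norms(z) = [0.56, 0.93, 0.49]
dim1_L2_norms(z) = [0.42, 0.69, 0.37]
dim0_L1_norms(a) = [3.31, 1.66]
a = y @ z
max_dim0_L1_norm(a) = 3.31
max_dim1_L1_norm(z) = 0.93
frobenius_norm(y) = 3.77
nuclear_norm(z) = 0.89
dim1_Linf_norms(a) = [1.8, 1.51]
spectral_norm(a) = 2.63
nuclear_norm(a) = 2.64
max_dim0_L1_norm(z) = 1.32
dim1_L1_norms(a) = [2.71, 2.26]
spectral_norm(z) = 0.89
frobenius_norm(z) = 0.89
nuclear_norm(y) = 5.23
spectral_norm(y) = 3.13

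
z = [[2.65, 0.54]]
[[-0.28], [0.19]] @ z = [[-0.74, -0.15], [0.5, 0.1]]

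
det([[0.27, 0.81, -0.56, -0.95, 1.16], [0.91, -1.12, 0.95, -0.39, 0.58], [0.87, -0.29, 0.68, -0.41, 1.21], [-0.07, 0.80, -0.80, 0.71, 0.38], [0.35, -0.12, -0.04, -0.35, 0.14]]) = 0.175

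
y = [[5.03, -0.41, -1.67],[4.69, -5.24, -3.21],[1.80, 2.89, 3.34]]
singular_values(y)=[9.06, 5.13, 1.53]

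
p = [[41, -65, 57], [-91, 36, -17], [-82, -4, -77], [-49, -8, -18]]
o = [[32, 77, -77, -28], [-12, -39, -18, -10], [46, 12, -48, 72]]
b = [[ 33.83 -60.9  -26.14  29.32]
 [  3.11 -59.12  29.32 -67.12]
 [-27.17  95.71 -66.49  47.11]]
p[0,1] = -65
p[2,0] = -82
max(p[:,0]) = 41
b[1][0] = 3.11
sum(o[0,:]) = 4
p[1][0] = -91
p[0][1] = -65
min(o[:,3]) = -28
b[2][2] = -66.49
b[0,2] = -26.14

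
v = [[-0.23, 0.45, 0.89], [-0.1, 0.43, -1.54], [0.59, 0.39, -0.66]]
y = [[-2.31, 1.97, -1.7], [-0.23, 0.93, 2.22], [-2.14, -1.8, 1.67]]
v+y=[[-2.54, 2.42, -0.81],  [-0.33, 1.36, 0.68],  [-1.55, -1.41, 1.01]]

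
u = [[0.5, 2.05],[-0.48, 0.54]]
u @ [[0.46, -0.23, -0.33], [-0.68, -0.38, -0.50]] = [[-1.16, -0.89, -1.19], [-0.59, -0.09, -0.11]]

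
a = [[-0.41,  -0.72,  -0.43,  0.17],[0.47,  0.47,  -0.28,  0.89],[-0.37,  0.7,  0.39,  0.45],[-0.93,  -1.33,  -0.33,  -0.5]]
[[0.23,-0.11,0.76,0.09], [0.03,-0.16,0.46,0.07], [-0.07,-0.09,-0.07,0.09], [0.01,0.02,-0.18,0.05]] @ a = [[-0.51, 0.19, 0.2, 0.24], [-0.32, 0.13, 0.19, 0.03], [-0.07, -0.16, -0.00, -0.17], [0.03, -0.19, -0.10, -0.09]]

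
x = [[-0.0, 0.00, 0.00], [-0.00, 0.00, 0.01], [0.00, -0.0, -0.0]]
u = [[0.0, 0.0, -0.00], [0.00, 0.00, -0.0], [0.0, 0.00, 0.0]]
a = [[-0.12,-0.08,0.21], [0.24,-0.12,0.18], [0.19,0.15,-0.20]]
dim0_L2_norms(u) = [0.0, 0.0, 0.0]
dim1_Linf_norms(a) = [0.21, 0.24, 0.2]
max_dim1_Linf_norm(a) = 0.24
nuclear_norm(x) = 0.01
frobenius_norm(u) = 0.00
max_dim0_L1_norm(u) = 0.0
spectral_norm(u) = 0.00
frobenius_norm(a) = 0.52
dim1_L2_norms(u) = [0.0, 0.0, 0.0]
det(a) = 0.01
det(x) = 0.00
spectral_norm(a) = 0.41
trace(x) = 0.00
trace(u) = 0.00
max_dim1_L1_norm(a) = 0.54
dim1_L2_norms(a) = [0.25, 0.32, 0.31]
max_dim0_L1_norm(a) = 0.59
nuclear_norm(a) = 0.77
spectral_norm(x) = 0.01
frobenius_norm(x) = 0.01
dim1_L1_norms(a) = [0.41, 0.54, 0.54]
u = a @ x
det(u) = 0.00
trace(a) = -0.44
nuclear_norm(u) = 0.00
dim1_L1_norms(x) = [0.0, 0.01, 0.0]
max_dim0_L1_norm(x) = 0.01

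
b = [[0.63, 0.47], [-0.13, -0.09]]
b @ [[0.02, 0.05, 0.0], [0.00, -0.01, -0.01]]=[[0.01, 0.03, -0.0], [-0.00, -0.01, 0.0]]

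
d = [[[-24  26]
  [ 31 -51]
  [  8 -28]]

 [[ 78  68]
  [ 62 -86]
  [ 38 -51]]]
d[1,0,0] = 78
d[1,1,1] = -86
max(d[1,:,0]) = 78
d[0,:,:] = [[-24, 26], [31, -51], [8, -28]]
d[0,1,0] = 31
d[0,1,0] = 31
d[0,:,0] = [-24, 31, 8]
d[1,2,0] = 38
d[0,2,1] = -28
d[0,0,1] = 26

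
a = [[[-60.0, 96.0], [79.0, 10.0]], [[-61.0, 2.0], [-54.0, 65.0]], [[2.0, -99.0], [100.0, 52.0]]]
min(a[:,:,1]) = -99.0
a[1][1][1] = 65.0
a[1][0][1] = 2.0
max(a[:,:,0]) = 100.0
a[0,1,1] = 10.0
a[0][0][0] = -60.0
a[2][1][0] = 100.0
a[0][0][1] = 96.0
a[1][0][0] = -61.0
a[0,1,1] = 10.0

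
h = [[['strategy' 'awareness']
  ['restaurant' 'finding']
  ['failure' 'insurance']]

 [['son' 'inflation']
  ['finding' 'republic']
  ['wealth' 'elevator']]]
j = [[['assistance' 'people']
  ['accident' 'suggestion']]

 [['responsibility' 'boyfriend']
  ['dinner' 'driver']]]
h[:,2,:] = [['failure', 'insurance'], ['wealth', 'elevator']]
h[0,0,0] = 'strategy'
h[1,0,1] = 'inflation'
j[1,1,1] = 'driver'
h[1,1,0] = 'finding'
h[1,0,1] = 'inflation'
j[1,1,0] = 'dinner'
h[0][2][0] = 'failure'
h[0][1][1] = 'finding'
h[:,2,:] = [['failure', 'insurance'], ['wealth', 'elevator']]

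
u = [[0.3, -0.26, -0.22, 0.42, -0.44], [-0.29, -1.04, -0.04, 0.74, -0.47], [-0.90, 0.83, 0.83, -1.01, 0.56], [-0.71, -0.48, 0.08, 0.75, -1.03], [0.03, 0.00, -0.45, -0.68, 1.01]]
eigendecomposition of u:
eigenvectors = [[0.29+0.08j, (0.29-0.08j), (-0.34+0j), (-0.1+0j), (0.06+0j)], [0.09+0.15j, (0.09-0.15j), (0.34+0j), -0.34+0.00j, 0.89+0.00j], [-0.74+0.00j, (-0.74-0j), -0.21+0.00j, (-0.26+0j), -0.22+0.00j], [(0.13+0.35j), 0.13-0.35j, (0.71+0j), -0.74+0.00j, (0.38+0j)], [-0.13-0.42j, -0.13+0.42j, 0.47+0.00j, -0.50+0.00j, (0.09+0j)]]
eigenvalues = [(1.35+0.72j), (1.35-0.72j), (0.16+0j), (-0.23+0j), (-0.78+0j)]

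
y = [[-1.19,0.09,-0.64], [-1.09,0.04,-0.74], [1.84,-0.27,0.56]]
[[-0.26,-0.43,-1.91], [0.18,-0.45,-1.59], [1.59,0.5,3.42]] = y@[[1.44, -0.25, 1.99], [-1.11, -1.72, -0.82], [-2.42, 0.89, -0.83]]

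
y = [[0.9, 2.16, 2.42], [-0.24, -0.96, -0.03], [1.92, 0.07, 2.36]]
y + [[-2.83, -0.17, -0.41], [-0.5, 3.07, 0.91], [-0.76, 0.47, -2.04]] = [[-1.93, 1.99, 2.01],[-0.74, 2.11, 0.88],[1.16, 0.54, 0.32]]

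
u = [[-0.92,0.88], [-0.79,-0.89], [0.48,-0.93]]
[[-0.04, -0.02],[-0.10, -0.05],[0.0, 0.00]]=u @ [[0.08,0.04], [0.04,0.02]]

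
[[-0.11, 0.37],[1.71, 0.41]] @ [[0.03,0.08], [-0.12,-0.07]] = [[-0.05, -0.03], [0.00, 0.11]]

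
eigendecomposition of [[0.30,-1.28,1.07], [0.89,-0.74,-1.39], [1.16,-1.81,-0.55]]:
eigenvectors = [[-0.04, -0.84, 0.80], [-0.68, -0.45, -0.06], [-0.73, -0.30, 0.6]]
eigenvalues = [-2.18, 0.0, 1.19]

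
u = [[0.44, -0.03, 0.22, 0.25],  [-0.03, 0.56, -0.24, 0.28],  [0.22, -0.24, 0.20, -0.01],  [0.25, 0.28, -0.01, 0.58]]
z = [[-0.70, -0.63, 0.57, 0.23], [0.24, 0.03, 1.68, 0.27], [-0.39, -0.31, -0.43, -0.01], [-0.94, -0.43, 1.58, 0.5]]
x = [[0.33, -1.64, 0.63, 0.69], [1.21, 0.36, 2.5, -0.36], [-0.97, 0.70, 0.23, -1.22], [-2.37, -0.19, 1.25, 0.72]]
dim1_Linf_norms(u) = [0.44, 0.56, 0.24, 0.58]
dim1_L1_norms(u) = [0.94, 1.11, 0.67, 1.12]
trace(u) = 1.78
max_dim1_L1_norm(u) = 1.12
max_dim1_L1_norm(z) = 3.45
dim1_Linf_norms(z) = [0.7, 1.68, 0.43, 1.58]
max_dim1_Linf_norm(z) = 1.68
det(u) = -0.00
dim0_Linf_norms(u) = [0.44, 0.56, 0.24, 0.58]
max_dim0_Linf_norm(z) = 1.68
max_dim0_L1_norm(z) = 4.26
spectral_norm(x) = 2.88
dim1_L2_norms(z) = [1.12, 1.72, 0.66, 1.95]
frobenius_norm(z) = 2.91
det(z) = -0.00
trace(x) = 1.64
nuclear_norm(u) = 1.78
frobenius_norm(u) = 1.17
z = u @ x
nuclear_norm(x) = 8.82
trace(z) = -0.60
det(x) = 14.83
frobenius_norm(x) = 4.73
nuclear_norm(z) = 4.13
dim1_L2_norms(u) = [0.55, 0.67, 0.38, 0.69]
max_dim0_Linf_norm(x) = 2.5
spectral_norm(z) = 2.60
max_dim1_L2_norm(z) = 1.95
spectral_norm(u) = 0.92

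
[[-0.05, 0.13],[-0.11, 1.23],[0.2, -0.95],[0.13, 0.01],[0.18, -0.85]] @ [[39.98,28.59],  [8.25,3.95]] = [[-0.93, -0.92], [5.75, 1.71], [0.16, 1.97], [5.28, 3.76], [0.18, 1.79]]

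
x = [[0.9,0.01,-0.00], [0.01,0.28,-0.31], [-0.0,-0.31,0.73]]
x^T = [[0.9, 0.01, -0.0],[0.01, 0.28, -0.31],[-0.00, -0.31, 0.73]]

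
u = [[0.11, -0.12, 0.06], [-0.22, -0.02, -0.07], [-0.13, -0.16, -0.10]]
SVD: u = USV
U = [[-0.29, 0.76, 0.58], [0.72, -0.22, 0.65], [0.63, 0.61, -0.49]]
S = [0.31, 0.19, 0.04]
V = [[-0.87, -0.26, -0.42], [0.28, -0.96, 0.0], [-0.40, -0.11, 0.91]]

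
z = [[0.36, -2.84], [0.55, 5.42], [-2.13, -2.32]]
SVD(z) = [[0.41, 0.44], [-0.82, -0.21], [0.40, -0.87]] @ diag([6.636484769980296, 1.9366129963985041]) @ [[-0.17, -0.98],[0.98, -0.17]]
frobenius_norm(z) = 6.91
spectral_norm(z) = 6.64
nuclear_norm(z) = 8.57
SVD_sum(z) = [[-0.48, -2.69], [0.94, 5.35], [-0.46, -2.61]] + [[0.84, -0.15], [-0.39, 0.07], [-1.67, 0.29]]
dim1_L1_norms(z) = [3.2, 5.97, 4.45]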